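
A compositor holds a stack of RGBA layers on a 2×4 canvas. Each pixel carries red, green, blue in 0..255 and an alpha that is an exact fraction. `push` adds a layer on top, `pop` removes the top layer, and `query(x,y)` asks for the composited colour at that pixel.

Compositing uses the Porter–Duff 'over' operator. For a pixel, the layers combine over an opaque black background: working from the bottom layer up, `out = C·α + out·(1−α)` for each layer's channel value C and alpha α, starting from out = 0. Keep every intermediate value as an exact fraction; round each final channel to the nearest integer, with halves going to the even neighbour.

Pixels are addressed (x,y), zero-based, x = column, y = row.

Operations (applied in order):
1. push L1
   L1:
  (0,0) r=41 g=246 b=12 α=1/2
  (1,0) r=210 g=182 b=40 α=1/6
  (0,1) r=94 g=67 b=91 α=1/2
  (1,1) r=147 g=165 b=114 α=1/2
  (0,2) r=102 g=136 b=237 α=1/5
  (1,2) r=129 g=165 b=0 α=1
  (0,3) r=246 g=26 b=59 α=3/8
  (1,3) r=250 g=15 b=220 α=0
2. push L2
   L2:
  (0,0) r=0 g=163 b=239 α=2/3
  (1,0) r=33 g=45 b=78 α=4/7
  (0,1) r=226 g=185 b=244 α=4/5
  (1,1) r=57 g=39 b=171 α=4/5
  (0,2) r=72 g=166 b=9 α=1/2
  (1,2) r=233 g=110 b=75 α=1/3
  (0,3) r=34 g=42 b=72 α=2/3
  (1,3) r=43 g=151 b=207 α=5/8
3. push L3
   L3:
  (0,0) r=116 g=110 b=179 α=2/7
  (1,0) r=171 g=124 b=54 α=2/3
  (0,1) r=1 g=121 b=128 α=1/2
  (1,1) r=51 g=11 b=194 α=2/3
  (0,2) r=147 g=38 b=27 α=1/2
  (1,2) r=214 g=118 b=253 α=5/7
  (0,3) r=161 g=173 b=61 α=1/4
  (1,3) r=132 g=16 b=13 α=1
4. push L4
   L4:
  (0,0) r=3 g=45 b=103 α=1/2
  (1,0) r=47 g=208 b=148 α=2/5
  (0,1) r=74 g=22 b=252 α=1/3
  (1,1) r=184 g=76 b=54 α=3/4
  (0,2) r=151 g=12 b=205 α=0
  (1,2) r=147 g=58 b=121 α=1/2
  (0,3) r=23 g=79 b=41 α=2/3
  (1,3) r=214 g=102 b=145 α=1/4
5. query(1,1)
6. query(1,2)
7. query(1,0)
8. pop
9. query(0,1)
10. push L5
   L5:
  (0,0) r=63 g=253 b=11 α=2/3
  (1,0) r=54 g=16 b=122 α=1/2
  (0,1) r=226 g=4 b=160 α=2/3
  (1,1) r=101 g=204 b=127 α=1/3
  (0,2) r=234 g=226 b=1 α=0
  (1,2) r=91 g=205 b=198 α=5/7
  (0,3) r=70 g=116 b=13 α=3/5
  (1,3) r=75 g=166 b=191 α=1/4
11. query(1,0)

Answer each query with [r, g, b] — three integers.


at x=1,y=1 over L1,L2,L3,L4:
+L1 (α=1/2) → [147/2, 165/2, 57]
+L2 (α=4/5) → [603/10, 477/10, 741/5]
+L3 (α=2/3) → [541/10, 697/30, 2681/15]
+L4 (α=3/4) → [6061/40, 7537/120, 5111/60]
= [152, 63, 85]

at x=1,y=2 over L1,L2,L3,L4:
+L1 (α=1) → [129, 165, 0]
+L2 (α=1/3) → [491/3, 440/3, 25]
+L3 (α=5/7) → [4192/21, 2650/21, 1315/7]
+L4 (α=1/2) → [7279/42, 1934/21, 1081/7]
rounded: [173, 92, 154]

(1,0) stack=L1,L2,L3,L4; from [0,0,0]:
L1 α=1/6: [35, 91/3, 20/3]
L2 α=4/7: [237/7, 271/7, 332/7]
L3 α=2/3: [877/7, 669/7, 1088/21]
L4 α=2/5: [3289/35, 4919/35, 632/7]
= [94, 141, 90]

query (0,1) [L1,L2,L3] — begin 0,0,0
after L1 α=1/2: [47, 67/2, 91/2]
after L2 α=4/5: [951/5, 1547/10, 2043/10]
after L3 α=1/2: [478/5, 2757/20, 3323/20]
rounded: [96, 138, 166]

at x=1,y=0 over L1,L2,L3,L5:
L1 α=1/6: [35, 91/3, 20/3]
L2 α=4/7: [237/7, 271/7, 332/7]
L3 α=2/3: [877/7, 669/7, 1088/21]
L5 α=1/2: [1255/14, 781/14, 1825/21]
= [90, 56, 87]


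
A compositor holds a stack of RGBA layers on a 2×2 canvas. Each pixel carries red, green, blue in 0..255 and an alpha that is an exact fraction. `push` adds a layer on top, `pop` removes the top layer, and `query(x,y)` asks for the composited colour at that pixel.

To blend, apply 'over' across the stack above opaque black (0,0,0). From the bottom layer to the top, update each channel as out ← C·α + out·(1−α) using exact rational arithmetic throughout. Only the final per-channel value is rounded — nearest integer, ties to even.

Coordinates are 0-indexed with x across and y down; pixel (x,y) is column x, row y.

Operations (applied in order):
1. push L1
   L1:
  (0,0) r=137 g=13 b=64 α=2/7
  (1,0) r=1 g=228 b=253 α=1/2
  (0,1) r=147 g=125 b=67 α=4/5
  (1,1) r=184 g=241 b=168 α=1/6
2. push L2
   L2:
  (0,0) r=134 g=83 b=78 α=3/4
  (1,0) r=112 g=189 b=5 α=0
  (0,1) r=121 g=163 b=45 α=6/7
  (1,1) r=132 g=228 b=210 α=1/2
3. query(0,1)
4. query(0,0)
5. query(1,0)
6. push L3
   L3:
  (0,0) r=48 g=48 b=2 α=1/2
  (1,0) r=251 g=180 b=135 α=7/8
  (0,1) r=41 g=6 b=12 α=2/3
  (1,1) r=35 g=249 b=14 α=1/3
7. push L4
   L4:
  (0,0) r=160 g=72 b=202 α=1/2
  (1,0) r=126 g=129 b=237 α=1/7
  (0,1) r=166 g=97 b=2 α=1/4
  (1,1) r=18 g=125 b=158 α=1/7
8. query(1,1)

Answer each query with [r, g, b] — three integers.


(0,1) stack=L1,L2; from [0,0,0]:
after L1 α=4/5: [588/5, 100, 268/5]
after L2 α=6/7: [4218/35, 154, 1618/35]
→ [121, 154, 46]

(0,0) stack=L1,L2; from [0,0,0]:
after L1 α=2/7: [274/7, 26/7, 128/7]
after L2 α=3/4: [772/7, 1769/28, 883/14]
→ [110, 63, 63]

query (1,0) [L1,L2] — begin 0,0,0
after L1 α=1/2: [1/2, 114, 253/2]
after L2 α=0: [1/2, 114, 253/2]
rounded: [0, 114, 126]

at x=1,y=1 over L1,L2,L3,L4:
L1 α=1/6: [92/3, 241/6, 28]
L2 α=1/2: [244/3, 1609/12, 119]
L3 α=1/3: [593/9, 3103/18, 84]
L4 α=1/7: [1240/21, 3478/21, 662/7]
→ [59, 166, 95]


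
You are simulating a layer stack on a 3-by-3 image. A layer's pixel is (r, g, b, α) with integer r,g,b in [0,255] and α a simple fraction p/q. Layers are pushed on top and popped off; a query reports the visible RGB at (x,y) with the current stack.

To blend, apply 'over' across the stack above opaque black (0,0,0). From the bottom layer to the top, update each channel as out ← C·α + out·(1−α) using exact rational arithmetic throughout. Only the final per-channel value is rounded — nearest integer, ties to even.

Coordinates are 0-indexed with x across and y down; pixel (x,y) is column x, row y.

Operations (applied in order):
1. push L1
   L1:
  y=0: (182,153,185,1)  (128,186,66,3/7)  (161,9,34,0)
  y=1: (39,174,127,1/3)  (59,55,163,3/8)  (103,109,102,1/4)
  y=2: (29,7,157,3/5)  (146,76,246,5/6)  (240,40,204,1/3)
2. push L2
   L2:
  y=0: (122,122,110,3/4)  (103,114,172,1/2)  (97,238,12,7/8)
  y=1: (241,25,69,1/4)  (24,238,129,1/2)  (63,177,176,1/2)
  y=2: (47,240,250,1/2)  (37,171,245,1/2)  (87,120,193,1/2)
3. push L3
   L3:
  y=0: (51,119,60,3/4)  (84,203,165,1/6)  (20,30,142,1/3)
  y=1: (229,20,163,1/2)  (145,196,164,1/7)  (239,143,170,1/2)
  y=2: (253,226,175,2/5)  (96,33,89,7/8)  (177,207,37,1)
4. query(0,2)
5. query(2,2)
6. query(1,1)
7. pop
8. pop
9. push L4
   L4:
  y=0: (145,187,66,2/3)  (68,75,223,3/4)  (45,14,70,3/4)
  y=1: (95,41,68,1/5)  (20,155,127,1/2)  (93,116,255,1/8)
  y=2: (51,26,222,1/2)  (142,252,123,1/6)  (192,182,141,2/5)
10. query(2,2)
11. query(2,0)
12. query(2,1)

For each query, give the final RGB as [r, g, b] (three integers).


query (0,2) [L1,L2,L3] — begin 0,0,0
L1 α=3/5: [87/5, 21/5, 471/5]
L2 α=1/2: [161/5, 1221/10, 1721/10]
L3 α=2/5: [3013/25, 8183/50, 8663/50]
→ [121, 164, 173]

at x=2,y=2 over L1,L2,L3:
+L1 (α=1/3) → [80, 40/3, 68]
+L2 (α=1/2) → [167/2, 200/3, 261/2]
+L3 (α=1) → [177, 207, 37]
= [177, 207, 37]

(1,1) stack=L1,L2,L3; from [0,0,0]:
+L1 (α=3/8) → [177/8, 165/8, 489/8]
+L2 (α=1/2) → [369/16, 2069/16, 1521/16]
+L3 (α=1/7) → [2267/56, 7775/56, 5875/56]
rounded: [40, 139, 105]

query (2,2) [L1,L4] — begin 0,0,0
L1 α=1/3: [80, 40/3, 68]
L4 α=2/5: [624/5, 404/5, 486/5]
rounded: [125, 81, 97]

(2,0) stack=L1,L4; from [0,0,0]:
after L1 α=0: [0, 0, 0]
after L4 α=3/4: [135/4, 21/2, 105/2]
rounded: [34, 10, 52]

(2,1) stack=L1,L4; from [0,0,0]:
L1 α=1/4: [103/4, 109/4, 51/2]
L4 α=1/8: [1093/32, 1227/32, 867/16]
→ [34, 38, 54]


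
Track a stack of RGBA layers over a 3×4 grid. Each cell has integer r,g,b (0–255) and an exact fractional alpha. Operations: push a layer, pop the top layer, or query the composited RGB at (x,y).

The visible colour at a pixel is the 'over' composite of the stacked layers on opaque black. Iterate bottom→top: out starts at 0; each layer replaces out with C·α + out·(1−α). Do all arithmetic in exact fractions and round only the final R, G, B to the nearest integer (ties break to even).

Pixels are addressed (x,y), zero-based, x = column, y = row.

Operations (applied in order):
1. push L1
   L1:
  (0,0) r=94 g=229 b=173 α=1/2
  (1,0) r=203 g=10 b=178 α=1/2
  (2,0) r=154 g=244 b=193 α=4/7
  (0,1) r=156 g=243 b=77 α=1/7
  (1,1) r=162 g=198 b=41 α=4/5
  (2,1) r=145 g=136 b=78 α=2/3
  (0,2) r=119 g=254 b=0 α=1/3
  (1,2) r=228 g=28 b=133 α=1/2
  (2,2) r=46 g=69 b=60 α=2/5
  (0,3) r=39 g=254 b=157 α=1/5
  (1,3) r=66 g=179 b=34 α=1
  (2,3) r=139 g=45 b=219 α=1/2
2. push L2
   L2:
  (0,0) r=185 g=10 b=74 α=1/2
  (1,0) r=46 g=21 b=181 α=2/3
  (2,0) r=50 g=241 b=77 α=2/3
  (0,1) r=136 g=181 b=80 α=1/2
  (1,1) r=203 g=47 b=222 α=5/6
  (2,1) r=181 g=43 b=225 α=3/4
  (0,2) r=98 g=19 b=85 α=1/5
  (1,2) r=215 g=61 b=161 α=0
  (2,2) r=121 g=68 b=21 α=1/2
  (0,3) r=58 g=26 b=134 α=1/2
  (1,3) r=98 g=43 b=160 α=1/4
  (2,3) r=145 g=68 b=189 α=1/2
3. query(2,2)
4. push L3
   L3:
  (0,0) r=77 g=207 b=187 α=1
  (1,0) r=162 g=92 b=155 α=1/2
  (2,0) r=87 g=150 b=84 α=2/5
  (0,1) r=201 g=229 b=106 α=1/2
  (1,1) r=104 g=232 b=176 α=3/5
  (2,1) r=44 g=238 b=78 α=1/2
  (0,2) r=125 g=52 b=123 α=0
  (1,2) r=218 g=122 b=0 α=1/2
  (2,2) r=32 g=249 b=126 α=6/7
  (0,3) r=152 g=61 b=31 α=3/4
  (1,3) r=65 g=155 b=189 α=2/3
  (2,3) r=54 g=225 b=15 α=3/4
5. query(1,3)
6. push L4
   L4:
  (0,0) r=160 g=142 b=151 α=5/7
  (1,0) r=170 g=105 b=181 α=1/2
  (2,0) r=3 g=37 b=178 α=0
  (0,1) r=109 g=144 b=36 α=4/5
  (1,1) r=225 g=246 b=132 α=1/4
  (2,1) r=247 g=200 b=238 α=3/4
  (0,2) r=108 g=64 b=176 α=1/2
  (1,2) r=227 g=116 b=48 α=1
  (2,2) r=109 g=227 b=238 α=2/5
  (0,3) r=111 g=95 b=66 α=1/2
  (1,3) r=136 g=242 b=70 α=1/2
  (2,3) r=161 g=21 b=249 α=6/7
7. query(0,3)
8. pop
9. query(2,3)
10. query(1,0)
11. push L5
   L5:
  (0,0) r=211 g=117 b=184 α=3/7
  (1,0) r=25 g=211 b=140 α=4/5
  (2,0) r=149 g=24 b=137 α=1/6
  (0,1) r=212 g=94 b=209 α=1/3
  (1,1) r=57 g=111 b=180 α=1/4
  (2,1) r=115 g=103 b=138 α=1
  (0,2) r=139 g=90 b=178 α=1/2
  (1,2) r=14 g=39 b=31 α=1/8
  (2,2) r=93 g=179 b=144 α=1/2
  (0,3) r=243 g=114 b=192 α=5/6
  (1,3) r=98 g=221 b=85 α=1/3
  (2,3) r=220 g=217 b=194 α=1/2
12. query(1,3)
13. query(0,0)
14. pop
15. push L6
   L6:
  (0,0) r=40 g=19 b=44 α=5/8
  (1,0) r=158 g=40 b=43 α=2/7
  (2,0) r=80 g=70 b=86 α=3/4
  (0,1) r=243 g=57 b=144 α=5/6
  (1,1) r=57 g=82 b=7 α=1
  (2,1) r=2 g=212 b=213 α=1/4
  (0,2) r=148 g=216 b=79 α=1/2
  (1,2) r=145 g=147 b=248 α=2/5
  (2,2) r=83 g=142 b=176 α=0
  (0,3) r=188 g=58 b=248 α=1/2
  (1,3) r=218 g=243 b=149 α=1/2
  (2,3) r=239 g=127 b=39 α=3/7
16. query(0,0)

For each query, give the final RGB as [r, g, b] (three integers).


at x=2,y=2 over L1,L2:
+L1 (α=2/5) → [92/5, 138/5, 24]
+L2 (α=1/2) → [697/10, 239/5, 45/2]
rounded: [70, 48, 22]

(1,3) stack=L1,L2,L3; from [0,0,0]:
+L1 (α=1) → [66, 179, 34]
+L2 (α=1/4) → [74, 145, 131/2]
+L3 (α=2/3) → [68, 455/3, 887/6]
= [68, 152, 148]

at x=0,y=3 over L1,L2,L3,L4:
L1 α=1/5: [39/5, 254/5, 157/5]
L2 α=1/2: [329/10, 192/5, 827/10]
L3 α=3/4: [4889/40, 1107/20, 1757/40]
L4 α=1/2: [9329/80, 3007/40, 4397/80]
rounded: [117, 75, 55]

at x=2,y=3 over L1,L2,L3:
L1 α=1/2: [139/2, 45/2, 219/2]
L2 α=1/2: [429/4, 181/4, 597/4]
L3 α=3/4: [1077/16, 2881/16, 777/16]
rounded: [67, 180, 49]

query (1,0) [L1,L2,L3] — begin 0,0,0
L1 α=1/2: [203/2, 5, 89]
L2 α=2/3: [129/2, 47/3, 451/3]
L3 α=1/2: [453/4, 323/6, 458/3]
→ [113, 54, 153]

at x=1,y=3 over L1,L2,L3,L5:
L1 α=1: [66, 179, 34]
L2 α=1/4: [74, 145, 131/2]
L3 α=2/3: [68, 455/3, 887/6]
L5 α=1/3: [78, 1573/9, 1142/9]
= [78, 175, 127]

query (0,0) [L1,L2,L3,L5] — begin 0,0,0
after L1 α=1/2: [47, 229/2, 173/2]
after L2 α=1/2: [116, 249/4, 321/4]
after L3 α=1: [77, 207, 187]
after L5 α=3/7: [941/7, 1179/7, 1300/7]
= [134, 168, 186]

at x=0,y=0 over L1,L2,L3,L6:
after L1 α=1/2: [47, 229/2, 173/2]
after L2 α=1/2: [116, 249/4, 321/4]
after L3 α=1: [77, 207, 187]
after L6 α=5/8: [431/8, 179/2, 781/8]
= [54, 90, 98]


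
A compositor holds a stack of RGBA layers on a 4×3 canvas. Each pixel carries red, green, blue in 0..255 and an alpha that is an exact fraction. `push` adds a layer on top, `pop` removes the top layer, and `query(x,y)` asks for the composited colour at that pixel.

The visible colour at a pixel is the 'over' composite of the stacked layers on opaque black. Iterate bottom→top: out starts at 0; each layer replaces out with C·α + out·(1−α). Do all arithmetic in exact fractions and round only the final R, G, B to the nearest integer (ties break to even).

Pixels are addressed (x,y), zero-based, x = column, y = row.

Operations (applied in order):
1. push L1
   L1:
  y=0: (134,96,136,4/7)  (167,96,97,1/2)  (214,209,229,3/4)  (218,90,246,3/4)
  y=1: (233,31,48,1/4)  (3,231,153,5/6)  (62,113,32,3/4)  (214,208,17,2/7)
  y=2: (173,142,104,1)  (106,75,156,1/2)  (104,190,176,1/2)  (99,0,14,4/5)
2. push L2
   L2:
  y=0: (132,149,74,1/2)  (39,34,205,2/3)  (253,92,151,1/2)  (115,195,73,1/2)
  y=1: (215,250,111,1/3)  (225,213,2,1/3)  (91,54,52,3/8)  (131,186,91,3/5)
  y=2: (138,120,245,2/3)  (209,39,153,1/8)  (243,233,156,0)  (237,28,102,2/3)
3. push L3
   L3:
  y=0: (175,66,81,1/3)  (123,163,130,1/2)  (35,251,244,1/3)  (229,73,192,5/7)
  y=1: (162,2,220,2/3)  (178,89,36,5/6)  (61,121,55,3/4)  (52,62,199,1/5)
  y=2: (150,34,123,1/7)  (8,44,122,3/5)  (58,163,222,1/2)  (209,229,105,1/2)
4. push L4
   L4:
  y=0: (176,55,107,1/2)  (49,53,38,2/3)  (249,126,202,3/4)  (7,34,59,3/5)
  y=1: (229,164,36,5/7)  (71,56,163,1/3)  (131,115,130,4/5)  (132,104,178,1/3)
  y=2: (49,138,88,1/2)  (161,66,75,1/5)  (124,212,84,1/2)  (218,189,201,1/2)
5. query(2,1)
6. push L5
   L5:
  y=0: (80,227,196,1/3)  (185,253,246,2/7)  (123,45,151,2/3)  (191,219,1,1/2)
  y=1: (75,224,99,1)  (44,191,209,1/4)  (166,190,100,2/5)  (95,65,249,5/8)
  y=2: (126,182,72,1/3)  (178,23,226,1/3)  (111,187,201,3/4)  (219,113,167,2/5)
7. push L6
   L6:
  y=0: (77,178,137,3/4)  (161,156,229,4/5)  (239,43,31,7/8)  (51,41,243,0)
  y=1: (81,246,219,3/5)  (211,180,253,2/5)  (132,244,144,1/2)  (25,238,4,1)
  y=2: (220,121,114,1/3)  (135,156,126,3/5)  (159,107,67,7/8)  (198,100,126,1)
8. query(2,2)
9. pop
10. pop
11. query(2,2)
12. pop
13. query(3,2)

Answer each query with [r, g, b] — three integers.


(2,1) stack=L1,L2,L3,L4; from [0,0,0]:
+L1 (α=3/4) → [93/2, 339/4, 24]
+L2 (α=3/8) → [1011/16, 2343/32, 69/2]
+L3 (α=3/4) → [3939/64, 13959/128, 399/8]
+L4 (α=4/5) → [7495/64, 72839/640, 4559/40]
→ [117, 114, 114]

(2,2) stack=L1,L2,L3,L4,L5,L6; from [0,0,0]:
L1 α=1/2: [52, 95, 88]
L2 α=0: [52, 95, 88]
L3 α=1/2: [55, 129, 155]
L4 α=1/2: [179/2, 341/2, 239/2]
L5 α=3/4: [845/8, 1463/8, 1445/8]
L6 α=7/8: [9749/64, 7455/64, 5197/64]
= [152, 116, 81]

query (2,2) [L1,L2,L3,L4] — begin 0,0,0
+L1 (α=1/2) → [52, 95, 88]
+L2 (α=0) → [52, 95, 88]
+L3 (α=1/2) → [55, 129, 155]
+L4 (α=1/2) → [179/2, 341/2, 239/2]
→ [90, 170, 120]

at x=3,y=2 over L1,L2,L3:
after L1 α=4/5: [396/5, 0, 56/5]
after L2 α=2/3: [922/5, 56/3, 1076/15]
after L3 α=1/2: [1967/10, 743/6, 2651/30]
= [197, 124, 88]


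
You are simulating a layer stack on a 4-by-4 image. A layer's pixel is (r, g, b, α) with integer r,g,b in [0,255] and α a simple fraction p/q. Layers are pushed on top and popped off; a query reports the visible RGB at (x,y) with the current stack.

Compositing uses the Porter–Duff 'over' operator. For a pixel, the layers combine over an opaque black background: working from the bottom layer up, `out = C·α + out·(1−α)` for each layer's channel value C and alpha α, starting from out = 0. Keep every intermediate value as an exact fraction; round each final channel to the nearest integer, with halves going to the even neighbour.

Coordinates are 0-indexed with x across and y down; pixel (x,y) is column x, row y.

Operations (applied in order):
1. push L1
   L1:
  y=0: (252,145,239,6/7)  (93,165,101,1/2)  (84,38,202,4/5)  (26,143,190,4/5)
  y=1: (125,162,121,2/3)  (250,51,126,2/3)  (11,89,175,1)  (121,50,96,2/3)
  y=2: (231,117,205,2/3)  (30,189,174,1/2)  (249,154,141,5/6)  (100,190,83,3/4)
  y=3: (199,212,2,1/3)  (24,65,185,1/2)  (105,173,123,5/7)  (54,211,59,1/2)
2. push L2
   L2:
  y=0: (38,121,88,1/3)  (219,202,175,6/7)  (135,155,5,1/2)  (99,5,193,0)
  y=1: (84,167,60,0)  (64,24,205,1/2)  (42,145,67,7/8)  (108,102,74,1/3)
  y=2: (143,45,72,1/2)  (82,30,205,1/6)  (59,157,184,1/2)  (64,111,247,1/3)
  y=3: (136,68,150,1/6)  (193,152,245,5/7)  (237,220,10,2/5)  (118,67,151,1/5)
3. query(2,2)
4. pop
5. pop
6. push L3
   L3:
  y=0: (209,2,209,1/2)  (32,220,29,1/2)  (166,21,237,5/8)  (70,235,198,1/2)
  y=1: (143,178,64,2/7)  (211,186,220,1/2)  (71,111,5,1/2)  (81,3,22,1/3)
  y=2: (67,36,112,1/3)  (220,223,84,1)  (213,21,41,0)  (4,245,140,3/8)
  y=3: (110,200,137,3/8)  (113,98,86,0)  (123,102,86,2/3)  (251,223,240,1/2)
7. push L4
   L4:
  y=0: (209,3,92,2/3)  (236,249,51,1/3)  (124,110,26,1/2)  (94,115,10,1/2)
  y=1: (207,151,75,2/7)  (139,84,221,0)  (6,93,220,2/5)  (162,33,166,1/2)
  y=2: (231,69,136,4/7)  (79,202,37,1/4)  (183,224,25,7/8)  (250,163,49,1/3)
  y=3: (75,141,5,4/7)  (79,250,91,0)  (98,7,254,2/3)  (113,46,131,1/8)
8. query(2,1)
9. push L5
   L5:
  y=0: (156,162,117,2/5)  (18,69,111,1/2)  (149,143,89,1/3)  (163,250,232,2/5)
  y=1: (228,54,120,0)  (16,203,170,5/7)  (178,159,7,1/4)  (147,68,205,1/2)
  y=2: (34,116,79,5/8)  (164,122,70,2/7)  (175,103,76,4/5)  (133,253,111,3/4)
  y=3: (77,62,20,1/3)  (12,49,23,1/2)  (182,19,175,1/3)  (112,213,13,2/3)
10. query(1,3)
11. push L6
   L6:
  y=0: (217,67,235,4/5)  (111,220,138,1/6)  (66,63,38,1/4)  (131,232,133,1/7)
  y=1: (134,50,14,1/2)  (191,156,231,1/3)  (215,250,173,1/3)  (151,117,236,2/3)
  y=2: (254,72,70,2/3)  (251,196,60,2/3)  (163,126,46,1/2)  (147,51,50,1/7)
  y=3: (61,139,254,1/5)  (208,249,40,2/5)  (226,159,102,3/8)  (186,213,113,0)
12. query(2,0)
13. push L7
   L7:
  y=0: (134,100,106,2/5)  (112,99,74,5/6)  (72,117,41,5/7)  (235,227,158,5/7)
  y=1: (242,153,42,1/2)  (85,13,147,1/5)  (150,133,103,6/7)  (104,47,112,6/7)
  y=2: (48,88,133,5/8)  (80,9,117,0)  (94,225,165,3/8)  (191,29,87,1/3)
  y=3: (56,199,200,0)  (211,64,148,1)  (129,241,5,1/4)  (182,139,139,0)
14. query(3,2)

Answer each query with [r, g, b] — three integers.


(2,2) stack=L1,L2; from [0,0,0]:
+L1 (α=5/6) → [415/2, 385/3, 235/2]
+L2 (α=1/2) → [533/4, 428/3, 603/4]
rounded: [133, 143, 151]

at x=2,y=1 over L3,L4:
L3 α=1/2: [71/2, 111/2, 5/2]
L4 α=2/5: [237/10, 141/2, 179/2]
= [24, 70, 90]

(1,3) stack=L3,L4,L5; from [0,0,0]:
after L3 α=0: [0, 0, 0]
after L4 α=0: [0, 0, 0]
after L5 α=1/2: [6, 49/2, 23/2]
= [6, 24, 12]

query (2,0) [L3,L4,L5,L6] — begin 0,0,0
+L3 (α=5/8) → [415/4, 105/8, 1185/8]
+L4 (α=1/2) → [911/8, 985/16, 1393/16]
+L5 (α=1/3) → [1507/12, 2129/24, 2105/24]
+L6 (α=1/4) → [1771/16, 2633/32, 2409/32]
→ [111, 82, 75]

at x=3,y=2 over L3,L4,L5,L6,L7:
+L3 (α=3/8) → [3/2, 735/8, 105/2]
+L4 (α=1/3) → [253/3, 1387/12, 154/3]
+L5 (α=3/4) → [725/6, 10495/48, 1153/12]
+L6 (α=1/7) → [872/7, 10903/56, 179/2]
+L7 (α=1/3) → [1027/7, 3905/28, 266/3]
= [147, 139, 89]


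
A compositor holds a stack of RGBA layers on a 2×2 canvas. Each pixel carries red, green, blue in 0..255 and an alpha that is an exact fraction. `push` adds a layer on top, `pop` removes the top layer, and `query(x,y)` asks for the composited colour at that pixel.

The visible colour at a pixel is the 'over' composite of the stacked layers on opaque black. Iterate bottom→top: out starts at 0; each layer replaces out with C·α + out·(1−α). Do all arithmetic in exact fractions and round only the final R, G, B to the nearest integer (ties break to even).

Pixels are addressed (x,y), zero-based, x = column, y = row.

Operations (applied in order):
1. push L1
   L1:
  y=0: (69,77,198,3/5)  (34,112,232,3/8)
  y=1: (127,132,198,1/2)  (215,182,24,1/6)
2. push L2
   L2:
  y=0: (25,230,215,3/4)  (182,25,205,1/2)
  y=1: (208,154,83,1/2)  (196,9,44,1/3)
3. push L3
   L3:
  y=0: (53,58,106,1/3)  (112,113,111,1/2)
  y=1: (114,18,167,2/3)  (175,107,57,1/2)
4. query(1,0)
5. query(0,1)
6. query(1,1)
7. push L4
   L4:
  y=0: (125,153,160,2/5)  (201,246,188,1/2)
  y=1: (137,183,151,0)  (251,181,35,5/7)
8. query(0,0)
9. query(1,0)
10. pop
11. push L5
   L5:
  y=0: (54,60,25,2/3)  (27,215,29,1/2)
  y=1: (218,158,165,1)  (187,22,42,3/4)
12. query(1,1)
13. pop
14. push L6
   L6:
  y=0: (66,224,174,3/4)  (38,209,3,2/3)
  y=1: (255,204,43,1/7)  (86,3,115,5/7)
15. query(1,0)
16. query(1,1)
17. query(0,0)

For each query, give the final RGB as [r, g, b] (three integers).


(1,0) stack=L1,L2,L3; from [0,0,0]:
L1 α=3/8: [51/4, 42, 87]
L2 α=1/2: [779/8, 67/2, 146]
L3 α=1/2: [1675/16, 293/4, 257/2]
rounded: [105, 73, 128]

at x=0,y=1 over L1,L2,L3:
+L1 (α=1/2) → [127/2, 66, 99]
+L2 (α=1/2) → [543/4, 110, 91]
+L3 (α=2/3) → [485/4, 146/3, 425/3]
→ [121, 49, 142]

query (1,1) [L1,L2,L3] — begin 0,0,0
after L1 α=1/6: [215/6, 91/3, 4]
after L2 α=1/3: [803/9, 209/9, 52/3]
after L3 α=1/2: [1189/9, 586/9, 223/6]
rounded: [132, 65, 37]

(0,0) stack=L1,L2,L3,L4; from [0,0,0]:
L1 α=3/5: [207/5, 231/5, 594/5]
L2 α=3/4: [291/10, 3681/20, 3819/20]
L3 α=1/3: [556/15, 4261/30, 4879/30]
L4 α=2/5: [1806/25, 7321/50, 8079/50]
→ [72, 146, 162]

(1,0) stack=L1,L2,L3,L4; from [0,0,0]:
+L1 (α=3/8) → [51/4, 42, 87]
+L2 (α=1/2) → [779/8, 67/2, 146]
+L3 (α=1/2) → [1675/16, 293/4, 257/2]
+L4 (α=1/2) → [4891/32, 1277/8, 633/4]
rounded: [153, 160, 158]

(1,1) stack=L1,L2,L3,L5; from [0,0,0]:
+L1 (α=1/6) → [215/6, 91/3, 4]
+L2 (α=1/3) → [803/9, 209/9, 52/3]
+L3 (α=1/2) → [1189/9, 586/9, 223/6]
+L5 (α=3/4) → [3119/18, 295/9, 979/24]
rounded: [173, 33, 41]

at x=1,y=0 over L1,L2,L3,L6:
L1 α=3/8: [51/4, 42, 87]
L2 α=1/2: [779/8, 67/2, 146]
L3 α=1/2: [1675/16, 293/4, 257/2]
L6 α=2/3: [2891/48, 655/4, 269/6]
= [60, 164, 45]

at x=1,y=1 over L1,L2,L3,L6:
+L1 (α=1/6) → [215/6, 91/3, 4]
+L2 (α=1/3) → [803/9, 209/9, 52/3]
+L3 (α=1/2) → [1189/9, 586/9, 223/6]
+L6 (α=5/7) → [6248/63, 1307/63, 1948/21]
= [99, 21, 93]

query (0,0) [L1,L2,L3,L6] — begin 0,0,0
after L1 α=3/5: [207/5, 231/5, 594/5]
after L2 α=3/4: [291/10, 3681/20, 3819/20]
after L3 α=1/3: [556/15, 4261/30, 4879/30]
after L6 α=3/4: [1763/30, 24421/120, 20539/120]
→ [59, 204, 171]


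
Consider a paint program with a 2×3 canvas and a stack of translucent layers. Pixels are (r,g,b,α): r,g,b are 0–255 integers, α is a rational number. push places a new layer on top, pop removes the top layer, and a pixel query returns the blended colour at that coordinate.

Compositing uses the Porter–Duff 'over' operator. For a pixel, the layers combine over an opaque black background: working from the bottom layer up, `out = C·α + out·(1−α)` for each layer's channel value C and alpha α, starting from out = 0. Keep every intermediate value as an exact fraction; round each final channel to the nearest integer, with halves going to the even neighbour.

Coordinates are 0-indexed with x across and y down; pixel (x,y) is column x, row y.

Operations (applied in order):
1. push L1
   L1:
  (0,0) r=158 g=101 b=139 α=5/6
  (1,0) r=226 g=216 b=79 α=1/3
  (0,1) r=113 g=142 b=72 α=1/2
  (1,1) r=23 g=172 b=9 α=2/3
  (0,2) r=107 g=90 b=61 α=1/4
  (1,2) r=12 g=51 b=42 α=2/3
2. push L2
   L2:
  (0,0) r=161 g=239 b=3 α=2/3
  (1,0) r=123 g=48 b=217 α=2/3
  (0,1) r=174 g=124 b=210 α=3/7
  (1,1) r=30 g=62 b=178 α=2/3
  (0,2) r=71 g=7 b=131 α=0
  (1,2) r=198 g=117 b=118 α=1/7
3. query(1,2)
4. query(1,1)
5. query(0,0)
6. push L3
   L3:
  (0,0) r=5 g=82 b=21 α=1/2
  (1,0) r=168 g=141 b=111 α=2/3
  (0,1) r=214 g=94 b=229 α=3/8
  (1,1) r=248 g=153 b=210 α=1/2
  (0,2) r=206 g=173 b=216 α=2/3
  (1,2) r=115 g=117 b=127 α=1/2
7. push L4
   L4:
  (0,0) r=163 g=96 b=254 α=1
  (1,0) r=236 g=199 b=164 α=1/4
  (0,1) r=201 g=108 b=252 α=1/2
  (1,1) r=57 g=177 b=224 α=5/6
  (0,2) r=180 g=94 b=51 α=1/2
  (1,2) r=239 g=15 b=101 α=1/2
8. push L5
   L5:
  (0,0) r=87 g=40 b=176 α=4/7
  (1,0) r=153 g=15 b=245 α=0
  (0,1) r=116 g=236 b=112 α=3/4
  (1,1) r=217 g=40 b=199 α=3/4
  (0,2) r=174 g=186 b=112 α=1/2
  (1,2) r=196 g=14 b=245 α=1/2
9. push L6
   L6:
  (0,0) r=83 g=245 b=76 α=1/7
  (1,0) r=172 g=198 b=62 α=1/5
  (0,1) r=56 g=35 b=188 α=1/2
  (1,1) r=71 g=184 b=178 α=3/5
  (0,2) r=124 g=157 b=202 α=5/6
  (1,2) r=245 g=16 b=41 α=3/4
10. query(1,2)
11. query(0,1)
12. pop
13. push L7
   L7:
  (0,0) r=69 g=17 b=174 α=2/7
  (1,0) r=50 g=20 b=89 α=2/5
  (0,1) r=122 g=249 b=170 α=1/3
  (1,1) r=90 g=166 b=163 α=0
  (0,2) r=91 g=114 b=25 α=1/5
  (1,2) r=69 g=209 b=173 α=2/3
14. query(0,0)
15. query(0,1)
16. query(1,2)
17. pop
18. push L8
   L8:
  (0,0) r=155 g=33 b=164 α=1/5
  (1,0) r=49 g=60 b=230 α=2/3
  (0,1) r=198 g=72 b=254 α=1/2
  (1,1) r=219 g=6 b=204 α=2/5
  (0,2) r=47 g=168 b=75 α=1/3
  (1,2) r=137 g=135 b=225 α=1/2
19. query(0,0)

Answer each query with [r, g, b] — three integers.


query (1,2) [L1,L2] — begin 0,0,0
after L1 α=2/3: [8, 34, 28]
after L2 α=1/7: [246/7, 321/7, 286/7]
= [35, 46, 41]

(1,1) stack=L1,L2; from [0,0,0]:
L1 α=2/3: [46/3, 344/3, 6]
L2 α=2/3: [226/9, 716/9, 362/3]
→ [25, 80, 121]

at x=0,y=0 over L1,L2:
+L1 (α=5/6) → [395/3, 505/6, 695/6]
+L2 (α=2/3) → [1361/9, 3373/18, 731/18]
→ [151, 187, 41]

(1,2) stack=L1,L2,L3,L4,L5,L6; from [0,0,0]:
+L1 (α=2/3) → [8, 34, 28]
+L2 (α=1/7) → [246/7, 321/7, 286/7]
+L3 (α=1/2) → [1051/14, 570/7, 1175/14]
+L4 (α=1/2) → [4397/28, 675/14, 2589/28]
+L5 (α=1/2) → [9885/56, 871/28, 9449/56]
+L6 (α=3/4) → [51045/224, 2215/112, 16337/224]
= [228, 20, 73]

(0,1) stack=L1,L2,L3,L4,L5,L6; from [0,0,0]:
after L1 α=1/2: [113/2, 71, 36]
after L2 α=3/7: [748/7, 656/7, 774/7]
after L3 α=3/8: [4117/28, 2627/28, 8679/56]
after L4 α=1/2: [9745/56, 5651/56, 22791/112]
after L5 α=3/4: [29233/224, 45299/224, 60423/448]
after L6 α=1/2: [41777/448, 53139/448, 144647/896]
= [93, 119, 161]

at x=0,y=0 over L1,L2,L3,L4,L5,L7:
+L1 (α=5/6) → [395/3, 505/6, 695/6]
+L2 (α=2/3) → [1361/9, 3373/18, 731/18]
+L3 (α=1/2) → [703/9, 4849/36, 1109/36]
+L4 (α=1) → [163, 96, 254]
+L5 (α=4/7) → [837/7, 64, 1466/7]
+L7 (α=2/7) → [5151/49, 354/7, 9766/49]
→ [105, 51, 199]

(0,1) stack=L1,L2,L3,L4,L5,L7; from [0,0,0]:
after L1 α=1/2: [113/2, 71, 36]
after L2 α=3/7: [748/7, 656/7, 774/7]
after L3 α=3/8: [4117/28, 2627/28, 8679/56]
after L4 α=1/2: [9745/56, 5651/56, 22791/112]
after L5 α=3/4: [29233/224, 45299/224, 60423/448]
after L7 α=1/3: [14299/112, 73187/336, 98503/672]
= [128, 218, 147]

(1,2) stack=L1,L2,L3,L4,L5,L7; from [0,0,0]:
+L1 (α=2/3) → [8, 34, 28]
+L2 (α=1/7) → [246/7, 321/7, 286/7]
+L3 (α=1/2) → [1051/14, 570/7, 1175/14]
+L4 (α=1/2) → [4397/28, 675/14, 2589/28]
+L5 (α=1/2) → [9885/56, 871/28, 9449/56]
+L7 (α=2/3) → [5871/56, 12575/84, 28825/168]
= [105, 150, 172]

at x=0,y=0 over L1,L2,L3,L4,L5,L8:
after L1 α=5/6: [395/3, 505/6, 695/6]
after L2 α=2/3: [1361/9, 3373/18, 731/18]
after L3 α=1/2: [703/9, 4849/36, 1109/36]
after L4 α=1: [163, 96, 254]
after L5 α=4/7: [837/7, 64, 1466/7]
after L8 α=1/5: [4433/35, 289/5, 7012/35]
→ [127, 58, 200]


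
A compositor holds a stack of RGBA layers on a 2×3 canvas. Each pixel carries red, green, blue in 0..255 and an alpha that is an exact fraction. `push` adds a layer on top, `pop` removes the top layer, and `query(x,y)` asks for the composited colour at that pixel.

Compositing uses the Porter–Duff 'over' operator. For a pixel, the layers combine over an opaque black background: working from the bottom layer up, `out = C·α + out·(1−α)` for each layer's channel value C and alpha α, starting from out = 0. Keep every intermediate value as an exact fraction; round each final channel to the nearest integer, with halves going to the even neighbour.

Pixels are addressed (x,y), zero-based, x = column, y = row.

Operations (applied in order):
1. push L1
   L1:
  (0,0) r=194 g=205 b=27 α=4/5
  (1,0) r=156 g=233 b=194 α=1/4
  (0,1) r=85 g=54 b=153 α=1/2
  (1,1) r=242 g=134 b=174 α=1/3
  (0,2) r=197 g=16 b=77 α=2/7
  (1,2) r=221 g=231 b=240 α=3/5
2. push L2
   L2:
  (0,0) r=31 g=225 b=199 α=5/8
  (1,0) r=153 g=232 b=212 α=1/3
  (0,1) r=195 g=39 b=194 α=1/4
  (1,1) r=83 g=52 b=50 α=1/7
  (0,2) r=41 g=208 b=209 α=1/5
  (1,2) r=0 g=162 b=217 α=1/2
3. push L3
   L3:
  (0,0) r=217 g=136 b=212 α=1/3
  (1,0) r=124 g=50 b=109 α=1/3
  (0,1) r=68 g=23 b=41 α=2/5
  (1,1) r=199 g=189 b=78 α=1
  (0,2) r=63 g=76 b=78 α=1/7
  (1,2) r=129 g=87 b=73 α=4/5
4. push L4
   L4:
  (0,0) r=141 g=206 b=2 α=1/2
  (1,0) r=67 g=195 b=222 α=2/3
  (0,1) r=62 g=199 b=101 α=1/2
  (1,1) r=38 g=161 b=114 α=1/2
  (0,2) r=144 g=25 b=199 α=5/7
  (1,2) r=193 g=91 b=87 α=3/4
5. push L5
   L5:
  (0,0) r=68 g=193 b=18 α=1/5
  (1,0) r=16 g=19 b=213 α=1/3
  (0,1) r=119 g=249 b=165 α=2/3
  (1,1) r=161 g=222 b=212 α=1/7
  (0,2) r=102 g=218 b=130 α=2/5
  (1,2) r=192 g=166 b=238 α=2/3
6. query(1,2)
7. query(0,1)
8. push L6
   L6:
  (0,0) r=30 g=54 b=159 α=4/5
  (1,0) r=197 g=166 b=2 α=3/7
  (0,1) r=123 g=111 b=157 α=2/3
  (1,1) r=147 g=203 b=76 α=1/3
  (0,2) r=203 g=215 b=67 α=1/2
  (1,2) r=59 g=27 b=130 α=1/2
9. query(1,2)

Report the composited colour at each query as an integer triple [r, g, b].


(1,2) stack=L1,L2,L3,L4,L5; from [0,0,0]:
L1 α=3/5: [663/5, 693/5, 144]
L2 α=1/2: [663/10, 1503/10, 361/2]
L3 α=4/5: [5823/50, 4983/50, 189/2]
L4 α=3/4: [34773/200, 18633/200, 711/8]
L5 α=2/3: [37191/200, 85033/600, 4519/24]
= [186, 142, 188]

query (0,1) [L1,L2,L3,L4,L5] — begin 0,0,0
after L1 α=1/2: [85/2, 27, 153/2]
after L2 α=1/4: [645/8, 30, 847/8]
after L3 α=2/5: [3023/40, 136/5, 3197/40]
after L4 α=1/2: [5503/80, 1131/10, 7237/80]
after L5 α=2/3: [8181/80, 2037/10, 33637/240]
= [102, 204, 140]

query (1,2) [L1,L2,L3,L4,L5,L6] — begin 0,0,0
L1 α=3/5: [663/5, 693/5, 144]
L2 α=1/2: [663/10, 1503/10, 361/2]
L3 α=4/5: [5823/50, 4983/50, 189/2]
L4 α=3/4: [34773/200, 18633/200, 711/8]
L5 α=2/3: [37191/200, 85033/600, 4519/24]
L6 α=1/2: [48991/400, 101233/1200, 7639/48]
rounded: [122, 84, 159]


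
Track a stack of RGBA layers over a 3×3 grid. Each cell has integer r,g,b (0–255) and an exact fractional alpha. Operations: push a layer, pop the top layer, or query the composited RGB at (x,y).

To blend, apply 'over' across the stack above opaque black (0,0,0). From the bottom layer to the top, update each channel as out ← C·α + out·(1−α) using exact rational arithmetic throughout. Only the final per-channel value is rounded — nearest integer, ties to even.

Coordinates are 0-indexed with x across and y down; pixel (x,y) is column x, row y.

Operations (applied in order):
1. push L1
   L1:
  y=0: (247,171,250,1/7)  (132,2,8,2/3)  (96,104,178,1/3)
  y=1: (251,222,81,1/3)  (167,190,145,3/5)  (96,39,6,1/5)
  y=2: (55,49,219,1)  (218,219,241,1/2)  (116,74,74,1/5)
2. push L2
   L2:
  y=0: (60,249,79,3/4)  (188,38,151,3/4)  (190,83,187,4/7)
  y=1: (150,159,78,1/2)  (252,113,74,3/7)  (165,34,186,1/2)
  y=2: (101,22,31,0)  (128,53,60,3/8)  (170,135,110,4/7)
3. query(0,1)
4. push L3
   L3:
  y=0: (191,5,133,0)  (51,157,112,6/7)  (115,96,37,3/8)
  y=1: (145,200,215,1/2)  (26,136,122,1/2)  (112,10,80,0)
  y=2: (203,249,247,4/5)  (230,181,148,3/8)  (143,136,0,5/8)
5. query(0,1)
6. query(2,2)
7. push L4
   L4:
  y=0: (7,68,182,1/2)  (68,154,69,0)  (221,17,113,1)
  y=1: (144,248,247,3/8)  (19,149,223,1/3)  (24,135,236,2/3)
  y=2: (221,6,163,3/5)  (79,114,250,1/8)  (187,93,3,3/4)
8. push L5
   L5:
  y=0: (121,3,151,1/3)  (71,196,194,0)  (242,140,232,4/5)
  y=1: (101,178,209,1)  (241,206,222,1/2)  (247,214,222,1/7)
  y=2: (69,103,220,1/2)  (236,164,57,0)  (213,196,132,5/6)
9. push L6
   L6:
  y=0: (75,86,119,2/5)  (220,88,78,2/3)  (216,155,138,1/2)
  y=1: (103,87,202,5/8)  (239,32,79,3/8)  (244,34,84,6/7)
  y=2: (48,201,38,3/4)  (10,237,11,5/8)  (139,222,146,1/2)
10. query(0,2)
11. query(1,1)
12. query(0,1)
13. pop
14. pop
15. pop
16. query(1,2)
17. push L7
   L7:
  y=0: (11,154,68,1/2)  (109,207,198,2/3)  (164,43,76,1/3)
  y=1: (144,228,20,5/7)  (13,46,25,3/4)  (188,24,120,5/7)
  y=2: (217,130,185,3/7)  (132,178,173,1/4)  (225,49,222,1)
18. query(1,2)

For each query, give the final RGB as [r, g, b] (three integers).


query (0,1) [L1,L2] — begin 0,0,0
+L1 (α=1/3) → [251/3, 74, 27]
+L2 (α=1/2) → [701/6, 233/2, 105/2]
= [117, 116, 52]

at x=0,y=1 over L1,L2,L3:
+L1 (α=1/3) → [251/3, 74, 27]
+L2 (α=1/2) → [701/6, 233/2, 105/2]
+L3 (α=1/2) → [1571/12, 633/4, 535/4]
rounded: [131, 158, 134]

at x=2,y=2 over L1,L2,L3:
+L1 (α=1/5) → [116/5, 74/5, 74/5]
+L2 (α=4/7) → [3748/35, 2922/35, 346/5]
+L3 (α=5/8) → [36269/280, 16283/140, 519/20]
→ [130, 116, 26]

at x=0,y=2 over L1,L2,L3,L4,L5,L6:
L1 α=1: [55, 49, 219]
L2 α=0: [55, 49, 219]
L3 α=4/5: [867/5, 209, 1207/5]
L4 α=3/5: [5049/25, 436/5, 4859/25]
L5 α=1/2: [3387/25, 951/10, 10359/50]
L6 α=3/4: [6987/100, 6981/40, 16059/200]
→ [70, 175, 80]

at x=1,y=1 over L1,L2,L3,L4,L5,L6:
after L1 α=3/5: [501/5, 114, 87]
after L2 α=3/7: [5784/35, 795/7, 570/7]
after L3 α=1/2: [3347/35, 1747/14, 712/7]
after L4 α=1/3: [2453/35, 930/7, 995/7]
after L5 α=1/2: [5444/35, 1186/7, 2549/14]
after L6 α=3/8: [10463/56, 3301/28, 16063/112]
→ [187, 118, 143]

(0,1) stack=L1,L2,L3,L4,L5,L6; from [0,0,0]:
+L1 (α=1/3) → [251/3, 74, 27]
+L2 (α=1/2) → [701/6, 233/2, 105/2]
+L3 (α=1/2) → [1571/12, 633/4, 535/4]
+L4 (α=3/8) → [13039/96, 6141/32, 5639/32]
+L5 (α=1) → [101, 178, 209]
+L6 (α=5/8) → [409/4, 969/8, 1637/8]
rounded: [102, 121, 205]

query (1,2) [L1,L2,L3] — begin 0,0,0
after L1 α=1/2: [109, 219/2, 241/2]
after L2 α=3/8: [929/8, 1413/16, 1565/16]
after L3 α=3/8: [10165/64, 15753/128, 14929/128]
= [159, 123, 117]

(1,2) stack=L1,L2,L3,L7; from [0,0,0]:
L1 α=1/2: [109, 219/2, 241/2]
L2 α=3/8: [929/8, 1413/16, 1565/16]
L3 α=3/8: [10165/64, 15753/128, 14929/128]
L7 α=1/4: [38943/256, 70043/512, 66931/512]
→ [152, 137, 131]


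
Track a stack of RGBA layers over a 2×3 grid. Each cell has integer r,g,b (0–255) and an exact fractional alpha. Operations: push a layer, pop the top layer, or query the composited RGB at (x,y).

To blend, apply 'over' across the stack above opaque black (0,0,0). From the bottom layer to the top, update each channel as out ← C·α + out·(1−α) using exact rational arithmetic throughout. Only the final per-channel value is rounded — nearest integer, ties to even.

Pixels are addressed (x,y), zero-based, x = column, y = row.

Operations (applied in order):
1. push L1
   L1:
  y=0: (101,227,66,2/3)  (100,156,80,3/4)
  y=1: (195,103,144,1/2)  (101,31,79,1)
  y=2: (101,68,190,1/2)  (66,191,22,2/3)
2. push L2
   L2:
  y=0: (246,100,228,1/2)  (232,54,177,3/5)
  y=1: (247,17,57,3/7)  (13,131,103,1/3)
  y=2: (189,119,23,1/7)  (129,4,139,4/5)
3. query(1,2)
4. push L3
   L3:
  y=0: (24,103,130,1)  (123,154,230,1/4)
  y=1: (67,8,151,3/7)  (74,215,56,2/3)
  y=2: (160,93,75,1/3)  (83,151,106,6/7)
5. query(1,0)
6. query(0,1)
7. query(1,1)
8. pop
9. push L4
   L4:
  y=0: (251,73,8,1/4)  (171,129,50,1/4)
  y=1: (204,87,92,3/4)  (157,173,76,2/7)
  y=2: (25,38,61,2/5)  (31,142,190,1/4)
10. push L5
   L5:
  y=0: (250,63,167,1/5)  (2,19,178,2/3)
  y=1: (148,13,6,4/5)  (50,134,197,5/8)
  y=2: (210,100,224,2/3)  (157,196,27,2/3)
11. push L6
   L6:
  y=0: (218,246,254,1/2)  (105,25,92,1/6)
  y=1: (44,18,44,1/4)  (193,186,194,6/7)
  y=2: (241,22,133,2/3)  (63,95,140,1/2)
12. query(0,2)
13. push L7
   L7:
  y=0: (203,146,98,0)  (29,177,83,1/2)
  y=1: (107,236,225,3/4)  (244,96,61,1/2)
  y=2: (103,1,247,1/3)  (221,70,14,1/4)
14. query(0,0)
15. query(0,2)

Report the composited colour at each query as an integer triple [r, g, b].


query (1,2) [L1,L2] — begin 0,0,0
+L1 (α=2/3) → [44, 382/3, 44/3]
+L2 (α=4/5) → [112, 86/3, 1712/15]
= [112, 29, 114]

query (1,0) [L1,L2,L3] — begin 0,0,0
L1 α=3/4: [75, 117, 60]
L2 α=3/5: [846/5, 396/5, 651/5]
L3 α=1/4: [3153/20, 979/10, 3103/20]
rounded: [158, 98, 155]

at x=0,y=1 over L1,L2,L3:
+L1 (α=1/2) → [195/2, 103/2, 72]
+L2 (α=3/7) → [1131/7, 257/7, 459/7]
+L3 (α=3/7) → [5931/49, 1196/49, 5007/49]
rounded: [121, 24, 102]

(1,1) stack=L1,L2,L3; from [0,0,0]:
+L1 (α=1) → [101, 31, 79]
+L2 (α=1/3) → [215/3, 193/3, 87]
+L3 (α=2/3) → [659/9, 1483/9, 199/3]
rounded: [73, 165, 66]

at x=0,y=2 over L1,L2,L4,L5,L6:
after L1 α=1/2: [101/2, 34, 95]
after L2 α=1/7: [492/7, 323/7, 593/7]
after L4 α=2/5: [1826/35, 1501/35, 2633/35]
after L5 α=2/3: [16526/105, 8501/105, 18313/105]
after L6 α=2/3: [67136/315, 13121/315, 46243/315]
→ [213, 42, 147]

(0,0) stack=L1,L2,L4,L5,L6,L7; from [0,0,0]:
after L1 α=2/3: [202/3, 454/3, 44]
after L2 α=1/2: [470/3, 377/3, 136]
after L4 α=1/4: [721/4, 225/2, 104]
after L5 α=1/5: [971/5, 513/5, 583/5]
after L6 α=1/2: [2061/10, 1743/10, 1853/10]
after L7 α=0: [2061/10, 1743/10, 1853/10]
= [206, 174, 185]

at x=0,y=2 over L1,L2,L4,L5,L6,L7:
+L1 (α=1/2) → [101/2, 34, 95]
+L2 (α=1/7) → [492/7, 323/7, 593/7]
+L4 (α=2/5) → [1826/35, 1501/35, 2633/35]
+L5 (α=2/3) → [16526/105, 8501/105, 18313/105]
+L6 (α=2/3) → [67136/315, 13121/315, 46243/315]
+L7 (α=1/3) → [166717/945, 26557/945, 170291/945]
rounded: [176, 28, 180]


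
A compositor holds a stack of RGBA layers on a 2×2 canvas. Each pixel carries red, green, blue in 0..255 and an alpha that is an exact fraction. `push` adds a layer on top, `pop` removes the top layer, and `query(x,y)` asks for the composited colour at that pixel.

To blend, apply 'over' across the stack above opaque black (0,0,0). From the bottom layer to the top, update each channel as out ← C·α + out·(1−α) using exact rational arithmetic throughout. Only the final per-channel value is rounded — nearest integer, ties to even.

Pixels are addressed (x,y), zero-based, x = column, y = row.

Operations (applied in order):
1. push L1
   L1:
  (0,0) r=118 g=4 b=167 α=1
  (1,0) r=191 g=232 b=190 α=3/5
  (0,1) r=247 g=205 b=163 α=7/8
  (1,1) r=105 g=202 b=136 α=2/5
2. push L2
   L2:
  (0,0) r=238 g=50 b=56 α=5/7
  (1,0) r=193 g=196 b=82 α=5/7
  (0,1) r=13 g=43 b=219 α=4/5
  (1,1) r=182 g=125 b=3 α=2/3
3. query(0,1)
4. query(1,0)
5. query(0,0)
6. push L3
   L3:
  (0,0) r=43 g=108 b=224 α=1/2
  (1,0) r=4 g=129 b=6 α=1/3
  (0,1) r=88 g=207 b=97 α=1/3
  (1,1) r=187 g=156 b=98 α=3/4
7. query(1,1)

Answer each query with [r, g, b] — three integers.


(0,1) stack=L1,L2; from [0,0,0]:
+L1 (α=7/8) → [1729/8, 1435/8, 1141/8]
+L2 (α=4/5) → [429/8, 2811/40, 8149/40]
→ [54, 70, 204]

(1,0) stack=L1,L2; from [0,0,0]:
+L1 (α=3/5) → [573/5, 696/5, 114]
+L2 (α=5/7) → [853/5, 6292/35, 638/7]
= [171, 180, 91]

query (0,0) [L1,L2] — begin 0,0,0
L1 α=1: [118, 4, 167]
L2 α=5/7: [1426/7, 258/7, 614/7]
= [204, 37, 88]

query (1,1) [L1,L2,L3] — begin 0,0,0
+L1 (α=2/5) → [42, 404/5, 272/5]
+L2 (α=2/3) → [406/3, 1654/15, 302/15]
+L3 (α=3/4) → [2089/12, 4337/30, 1178/15]
rounded: [174, 145, 79]


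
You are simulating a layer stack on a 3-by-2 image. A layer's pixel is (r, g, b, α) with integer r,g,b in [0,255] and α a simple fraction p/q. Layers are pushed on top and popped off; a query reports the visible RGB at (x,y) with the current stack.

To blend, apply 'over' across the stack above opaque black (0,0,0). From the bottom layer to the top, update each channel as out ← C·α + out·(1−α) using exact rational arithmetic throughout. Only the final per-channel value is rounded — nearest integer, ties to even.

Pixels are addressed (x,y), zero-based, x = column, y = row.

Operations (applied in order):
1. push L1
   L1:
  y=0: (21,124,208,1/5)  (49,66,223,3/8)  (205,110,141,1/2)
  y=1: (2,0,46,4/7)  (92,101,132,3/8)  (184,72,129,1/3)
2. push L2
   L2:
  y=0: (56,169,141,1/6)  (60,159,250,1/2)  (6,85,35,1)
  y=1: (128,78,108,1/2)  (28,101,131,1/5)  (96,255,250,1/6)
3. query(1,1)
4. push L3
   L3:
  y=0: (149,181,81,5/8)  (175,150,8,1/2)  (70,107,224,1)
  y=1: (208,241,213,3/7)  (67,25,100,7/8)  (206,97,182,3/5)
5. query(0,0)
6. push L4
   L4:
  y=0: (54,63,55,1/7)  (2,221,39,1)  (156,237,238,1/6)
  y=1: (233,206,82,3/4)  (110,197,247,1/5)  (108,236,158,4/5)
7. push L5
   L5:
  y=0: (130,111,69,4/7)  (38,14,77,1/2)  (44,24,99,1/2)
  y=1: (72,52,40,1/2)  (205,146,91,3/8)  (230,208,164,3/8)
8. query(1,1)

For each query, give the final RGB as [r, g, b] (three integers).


at x=1,y=1 over L1,L2:
after L1 α=3/8: [69/2, 303/8, 99/2]
after L2 α=1/5: [166/5, 101/2, 329/5]
= [33, 50, 66]

(0,0) stack=L1,L2,L3; from [0,0,0]:
L1 α=1/5: [21/5, 124/5, 208/5]
L2 α=1/6: [77/6, 293/6, 349/6]
L3 α=5/8: [1567/16, 2103/16, 1159/16]
rounded: [98, 131, 72]

(1,1) stack=L1,L2,L3,L4,L5; from [0,0,0]:
after L1 α=3/8: [69/2, 303/8, 99/2]
after L2 α=1/5: [166/5, 101/2, 329/5]
after L3 α=7/8: [2511/40, 451/16, 3829/40]
after L4 α=1/5: [3611/50, 1239/20, 6299/50]
after L5 α=3/8: [9761/80, 2991/32, 9029/80]
rounded: [122, 93, 113]
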